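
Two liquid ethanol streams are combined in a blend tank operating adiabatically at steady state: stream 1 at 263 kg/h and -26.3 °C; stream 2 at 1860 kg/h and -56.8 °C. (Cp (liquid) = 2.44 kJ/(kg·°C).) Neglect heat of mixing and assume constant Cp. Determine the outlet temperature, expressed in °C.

Adiabatic, steady state ⇒ Σ ṁᵢCp,ᵢ(T_out − Tᵢ) = 0
Σ ṁᵢCp,ᵢTᵢ = 263×2.44×-26.3 + 1860×2.44×-56.8 = -274660
Σ ṁᵢCp,ᵢ = 263×2.44 + 1860×2.44 = 5180.1
T_out = -274660 / 5180.1 = -53.022 °C

T_out = -53.0 °C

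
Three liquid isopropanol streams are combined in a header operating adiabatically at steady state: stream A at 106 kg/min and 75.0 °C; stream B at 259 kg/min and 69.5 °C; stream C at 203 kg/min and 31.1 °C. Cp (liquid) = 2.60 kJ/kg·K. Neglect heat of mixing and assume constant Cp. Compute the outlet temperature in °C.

No heat crosses the boundary, so H_out = H_in.
T_out = Σ ṁᵢCp,ᵢTᵢ / Σ ṁᵢCp,ᵢ
      = 83886 / 1476.8 = 56.802 °C

T_out = 56.8 °C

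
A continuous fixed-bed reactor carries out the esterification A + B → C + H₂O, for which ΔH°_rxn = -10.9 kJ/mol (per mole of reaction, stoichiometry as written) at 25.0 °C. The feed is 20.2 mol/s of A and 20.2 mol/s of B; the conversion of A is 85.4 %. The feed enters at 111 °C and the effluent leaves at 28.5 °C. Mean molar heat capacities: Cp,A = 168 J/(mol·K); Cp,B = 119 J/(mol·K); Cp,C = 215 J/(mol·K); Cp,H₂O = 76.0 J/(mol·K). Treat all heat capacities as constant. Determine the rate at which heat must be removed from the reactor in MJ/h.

Extent of reaction ξ = 0.854 × 20.2 = 17.251 mol/s
Reaction term: ξ·ΔH°_rxn = 17.251 × -10.9 = -188.03 kJ/s
Sensible, feed 111→25 °C: -498.58 kJ/s
Outlet flows (mol/s): A 2.9492, B 2.9492, C 17.251, H₂O 17.251
Sensible, products 25→28.5 °C: 20.532 kJ/s
Q = ΔH = -666.08 kJ/s = -666.08 kW
Heat removed = 2397.9 MJ/h

Q_out = 2400 MJ/h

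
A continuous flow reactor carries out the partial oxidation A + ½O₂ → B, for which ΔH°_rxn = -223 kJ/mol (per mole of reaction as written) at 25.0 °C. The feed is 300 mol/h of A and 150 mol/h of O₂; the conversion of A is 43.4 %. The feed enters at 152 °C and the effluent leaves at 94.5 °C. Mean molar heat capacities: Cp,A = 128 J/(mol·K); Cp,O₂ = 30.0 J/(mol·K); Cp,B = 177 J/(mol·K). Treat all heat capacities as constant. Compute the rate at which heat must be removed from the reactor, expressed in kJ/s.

Q_out = 8.66 kJ/s

Extent of reaction ξ = 0.434 × 300 = 130.2 mol/h
Reaction term: ξ·ΔH°_rxn = 130.2 × -223 = -29035 kJ/h
Sensible, feed 152→25 °C: -5448.3 kJ/h
Outlet flows (mol/h): A 169.8, O₂ 84.9, B 130.2
Sensible, products 25→94.5 °C: 3289.2 kJ/h
Q = ΔH = -31194 kJ/h = -8.6649 kW
Heat removed = 8.6649 kJ/s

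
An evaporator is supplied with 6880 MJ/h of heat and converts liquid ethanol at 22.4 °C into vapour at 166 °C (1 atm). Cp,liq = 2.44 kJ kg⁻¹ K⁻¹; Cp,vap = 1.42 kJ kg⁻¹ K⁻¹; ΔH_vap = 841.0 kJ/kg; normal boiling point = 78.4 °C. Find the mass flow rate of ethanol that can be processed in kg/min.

ṁ = 104 kg/min

Δh = 2.44×(78.4−22.4) + 841.0 + 1.42×(166−78.4) = 1102 kJ/kg
Q = 6880 MJ/h = 1911.1 kJ/s = 114670 kJ/min
ṁ = Q/Δh = 114670 / 1102 = 104.05 kg/min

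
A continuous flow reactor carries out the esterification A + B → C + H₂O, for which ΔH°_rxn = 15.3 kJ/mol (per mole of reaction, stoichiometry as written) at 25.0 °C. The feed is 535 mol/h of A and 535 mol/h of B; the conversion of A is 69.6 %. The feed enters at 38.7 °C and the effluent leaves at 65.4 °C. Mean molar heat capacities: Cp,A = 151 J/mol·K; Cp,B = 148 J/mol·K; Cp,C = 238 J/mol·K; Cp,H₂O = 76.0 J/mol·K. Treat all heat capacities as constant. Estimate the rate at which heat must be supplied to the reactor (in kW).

Extent of reaction ξ = 0.696 × 535 = 372.36 mol/h
Reaction term: ξ·ΔH°_rxn = 372.36 × 15.3 = 5697.1 kJ/h
Sensible, feed 38.7→25 °C: -2191.5 kJ/h
Outlet flows (mol/h): A 162.64, B 162.64, C 372.36, H₂O 372.36
Sensible, products 25→65.4 °C: 6688.2 kJ/h
Q = ΔH = 10194 kJ/h = 2.8316 kW
Heat supplied = 2.8316 kW

Q_in = 2.83 kW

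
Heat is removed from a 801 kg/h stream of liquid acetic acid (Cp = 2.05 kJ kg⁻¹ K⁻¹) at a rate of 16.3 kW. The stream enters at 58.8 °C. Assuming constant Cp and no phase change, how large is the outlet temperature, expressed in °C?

T_out = 23.1 °C

Q = 16.3 kW = 58680 kJ/h
ΔT = Q/(ṁ·Cp) = 58680/(801×2.05) = 35.736 K
T_out = 58.8 − 35.736 = 23.064 °C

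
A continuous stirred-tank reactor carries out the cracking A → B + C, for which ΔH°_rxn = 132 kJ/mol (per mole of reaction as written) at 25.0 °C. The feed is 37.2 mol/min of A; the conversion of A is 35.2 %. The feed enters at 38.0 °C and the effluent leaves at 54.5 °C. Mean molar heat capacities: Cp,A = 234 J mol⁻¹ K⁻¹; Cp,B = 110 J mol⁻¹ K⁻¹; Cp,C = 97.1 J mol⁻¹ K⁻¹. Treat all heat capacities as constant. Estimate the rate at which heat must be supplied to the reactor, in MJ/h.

Extent of reaction ξ = 0.352 × 37.2 = 13.094 mol/min
Reaction term: ξ·ΔH°_rxn = 13.094 × 132 = 1728.5 kJ/min
Sensible, feed 38.0→25 °C: -113.16 kJ/min
Outlet flows (mol/min): A 24.106, B 13.094, C 13.094
Sensible, products 25→54.5 °C: 246.4 kJ/min
Q = ΔH = 1861.7 kJ/min = 31.028 kW
Heat supplied = 111.7 MJ/h

Q_in = 112 MJ/h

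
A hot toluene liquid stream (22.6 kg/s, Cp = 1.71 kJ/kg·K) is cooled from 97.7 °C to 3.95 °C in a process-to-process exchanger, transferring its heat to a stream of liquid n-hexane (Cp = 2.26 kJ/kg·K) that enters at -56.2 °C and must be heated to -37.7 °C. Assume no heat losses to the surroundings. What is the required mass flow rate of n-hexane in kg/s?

Heat released by hot stream: Q = 22.6 × 1.71 × (97.7 − 3.95) = 3623.1 kJ/s
Energy balance on cold side (adiabatic exchanger): Q = ṁ_c·Cp_c·(T_c,out − T_c,in)
ṁ_c = 3623.1 / [2.26 × (-37.7 − -56.2)] = 86.655 kg/s

ṁ_c = 86.7 kg/s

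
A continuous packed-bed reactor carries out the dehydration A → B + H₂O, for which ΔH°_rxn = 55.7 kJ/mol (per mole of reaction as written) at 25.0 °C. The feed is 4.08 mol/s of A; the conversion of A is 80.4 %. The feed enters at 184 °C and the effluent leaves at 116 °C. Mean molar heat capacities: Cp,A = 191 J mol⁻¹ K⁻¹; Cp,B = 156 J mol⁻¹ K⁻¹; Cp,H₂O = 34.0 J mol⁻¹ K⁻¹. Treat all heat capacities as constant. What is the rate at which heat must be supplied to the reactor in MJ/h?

Q_in = 466 MJ/h

Extent of reaction ξ = 0.804 × 4.08 = 3.2803 mol/s
Reaction term: ξ·ΔH°_rxn = 3.2803 × 55.7 = 182.71 kJ/s
Sensible, feed 184→25 °C: -123.91 kJ/s
Outlet flows (mol/s): A 0.79968, B 3.2803, H₂O 3.2803
Sensible, products 25→116 °C: 70.616 kJ/s
Q = ΔH = 129.42 kJ/s = 129.42 kW
Heat supplied = 465.93 MJ/h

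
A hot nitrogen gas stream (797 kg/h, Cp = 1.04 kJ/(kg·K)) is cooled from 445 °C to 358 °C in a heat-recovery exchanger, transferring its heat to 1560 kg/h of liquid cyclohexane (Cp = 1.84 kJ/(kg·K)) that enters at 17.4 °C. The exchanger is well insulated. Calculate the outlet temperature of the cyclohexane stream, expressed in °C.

T_c,out = 42.5 °C

Heat released by hot stream: Q = 797 × 1.04 × (445 − 358) = 72113 kJ/h
Energy balance on cold side (adiabatic exchanger): Q = ṁ_c·Cp_c·(T_c,out − T_c,in)
T_c,out = 17.4 + 72113/(1560 × 1.84) = 42.523 °C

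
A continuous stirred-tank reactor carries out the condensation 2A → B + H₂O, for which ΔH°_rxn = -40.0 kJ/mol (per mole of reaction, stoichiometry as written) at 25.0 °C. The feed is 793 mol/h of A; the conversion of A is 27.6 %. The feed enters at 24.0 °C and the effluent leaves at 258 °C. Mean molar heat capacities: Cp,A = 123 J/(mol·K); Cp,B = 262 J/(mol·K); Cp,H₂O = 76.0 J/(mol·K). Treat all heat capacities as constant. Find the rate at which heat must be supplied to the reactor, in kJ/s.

Extent of reaction ξ = 0.276 × 793 / 2 = 109.43 mol/h
Reaction term: ξ·ΔH°_rxn = 109.43 × -40.0 = -4377.4 kJ/h
Sensible, feed 24.0→25 °C: 97.539 kJ/h
Outlet flows (mol/h): A 574.13, B 109.43, H₂O 109.43
Sensible, products 25→258 °C: 25072 kJ/h
Q = ΔH = 20793 kJ/h = 5.7757 kW
Heat supplied = 5.7757 kJ/s

Q_in = 5.78 kJ/s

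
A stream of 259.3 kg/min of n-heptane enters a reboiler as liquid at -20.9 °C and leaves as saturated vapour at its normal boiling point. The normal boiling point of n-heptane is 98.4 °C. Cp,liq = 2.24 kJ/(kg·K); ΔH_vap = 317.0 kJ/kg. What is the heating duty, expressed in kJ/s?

liquid -20.9→98.4 °C: 267.23 kJ/kg
vaporisation at 98.4 °C: 317 kJ/kg
Δh = 267.23 + 317 = 584.23 kJ/kg
Q = ṁ·Δh = 259.3 kg/min × 584.23 kJ/kg = 151490 kJ/min
|Q| = 2524.9 kW

Q = 2520 kJ/s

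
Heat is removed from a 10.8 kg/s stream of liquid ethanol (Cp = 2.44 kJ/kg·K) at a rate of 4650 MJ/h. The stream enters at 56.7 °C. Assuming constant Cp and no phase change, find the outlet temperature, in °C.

Q = 4650 MJ/h = 1291.7 kJ/s
ΔT = Q/(ṁ·Cp) = 1291.7/(10.8×2.44) = 49.016 K
T_out = 56.7 − 49.016 = 7.6841 °C

T_out = 7.68 °C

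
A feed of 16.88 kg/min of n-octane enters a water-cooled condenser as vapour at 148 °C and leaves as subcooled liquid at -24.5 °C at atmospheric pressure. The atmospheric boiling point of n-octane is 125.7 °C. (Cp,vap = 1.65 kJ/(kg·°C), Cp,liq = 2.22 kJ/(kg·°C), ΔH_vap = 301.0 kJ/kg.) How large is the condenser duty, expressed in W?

Q_c = 189000 W

vapour 148→125.7 °C: -36.795 kJ/kg
condensation at 125.7 °C: -301 kJ/kg
liquid 125.7→-24.5 °C: -333.44 kJ/kg
Δh = -36.795 + -301 + -333.44 = -671.24 kJ/kg
Q = ṁ·Δh = 16.88 kg/min × -671.24 kJ/kg = -11331 kJ/min
|Q| = 188.84 kW = 188840 W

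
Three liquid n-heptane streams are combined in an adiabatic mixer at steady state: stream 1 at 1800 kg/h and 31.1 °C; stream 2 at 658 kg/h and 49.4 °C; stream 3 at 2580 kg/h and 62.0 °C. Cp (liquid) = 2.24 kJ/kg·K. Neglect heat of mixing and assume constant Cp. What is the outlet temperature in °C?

T_out = 49.3 °C

Adiabatic, steady state ⇒ Σ ṁᵢCp,ᵢ(T_out − Tᵢ) = 0
Σ ṁᵢCp,ᵢTᵢ = 1800×2.24×31.1 + 658×2.24×49.4 + 2580×2.24×62.0 = 556520
Σ ṁᵢCp,ᵢ = 1800×2.24 + 658×2.24 + 2580×2.24 = 11285
T_out = 556520 / 11285 = 49.314 °C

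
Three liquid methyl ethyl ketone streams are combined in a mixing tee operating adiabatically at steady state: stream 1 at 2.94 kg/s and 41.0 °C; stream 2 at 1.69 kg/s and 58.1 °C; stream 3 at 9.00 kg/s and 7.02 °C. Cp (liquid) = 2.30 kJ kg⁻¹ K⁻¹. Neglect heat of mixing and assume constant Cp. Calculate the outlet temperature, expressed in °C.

T_out = 20.7 °C

No heat crosses the boundary, so H_out = H_in.
T_out = Σ ṁᵢCp,ᵢTᵢ / Σ ṁᵢCp,ᵢ
      = 648.39 / 31.349 = 20.683 °C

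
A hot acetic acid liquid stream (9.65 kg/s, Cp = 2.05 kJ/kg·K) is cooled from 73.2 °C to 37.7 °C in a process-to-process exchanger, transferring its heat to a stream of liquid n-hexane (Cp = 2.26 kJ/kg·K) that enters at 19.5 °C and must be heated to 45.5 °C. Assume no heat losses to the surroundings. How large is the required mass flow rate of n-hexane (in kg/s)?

ṁ_c = 12.0 kg/s

Heat released by hot stream: Q = 9.65 × 2.05 × (73.2 − 37.7) = 702.28 kJ/s
Energy balance on cold side (adiabatic exchanger): Q = ṁ_c·Cp_c·(T_c,out − T_c,in)
ṁ_c = 702.28 / [2.26 × (45.5 − 19.5)] = 11.952 kg/s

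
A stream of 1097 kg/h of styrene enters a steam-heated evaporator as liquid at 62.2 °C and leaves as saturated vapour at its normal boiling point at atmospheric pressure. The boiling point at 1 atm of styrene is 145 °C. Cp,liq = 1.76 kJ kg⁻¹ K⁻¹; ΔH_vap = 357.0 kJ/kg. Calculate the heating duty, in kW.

Q = 153 kW

liquid 62.2→145 °C: 145.73 kJ/kg
vaporisation at 145 °C: 357 kJ/kg
Δh = 145.73 + 357 = 502.73 kJ/kg
Q = ṁ·Δh = 1097 kg/h × 502.73 kJ/kg = 551490 kJ/h
|Q| = 153.19 kW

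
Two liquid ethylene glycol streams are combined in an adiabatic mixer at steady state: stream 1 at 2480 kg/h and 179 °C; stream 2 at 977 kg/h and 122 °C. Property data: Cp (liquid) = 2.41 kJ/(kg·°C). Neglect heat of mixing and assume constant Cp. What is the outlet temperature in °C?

Energy balance with Q = 0: Σ ṁᵢCp,ᵢ(T_out − Tᵢ) = 0
T_out = Σ ṁᵢCp,ᵢTᵢ / Σ ṁᵢCp,ᵢ
      = 1.3571e+06 / 8331.4 = 162.89 °C

T_out = 163 °C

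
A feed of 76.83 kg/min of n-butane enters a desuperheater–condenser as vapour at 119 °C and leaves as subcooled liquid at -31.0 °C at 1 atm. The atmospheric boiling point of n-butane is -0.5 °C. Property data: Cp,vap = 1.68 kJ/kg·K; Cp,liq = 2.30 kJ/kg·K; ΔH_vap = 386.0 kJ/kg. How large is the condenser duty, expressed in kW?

Q_c = 841 kW

vapour 119→-0.5 °C: -200.76 kJ/kg
condensation at -0.5 °C: -386 kJ/kg
liquid -0.5→-31.0 °C: -70.15 kJ/kg
Δh = -200.76 + -386 + -70.15 = -656.91 kJ/kg
Q = ṁ·Δh = 76.83 kg/min × -656.91 kJ/kg = -50470 kJ/min
|Q| = 841.17 kW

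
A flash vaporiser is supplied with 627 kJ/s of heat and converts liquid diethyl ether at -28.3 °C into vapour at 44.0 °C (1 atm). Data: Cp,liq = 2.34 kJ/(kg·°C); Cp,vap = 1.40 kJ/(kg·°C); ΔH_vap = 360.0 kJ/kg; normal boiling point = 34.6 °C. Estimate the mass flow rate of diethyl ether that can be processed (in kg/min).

ṁ = 72.3 kg/min

Δh = 2.34×(34.6−-28.3) + 360.0 + 1.40×(44.0−34.6) = 520.35 kJ/kg
Q = 627 kJ/s = 627 kJ/s = 37620 kJ/min
ṁ = Q/Δh = 37620 / 520.35 = 72.298 kg/min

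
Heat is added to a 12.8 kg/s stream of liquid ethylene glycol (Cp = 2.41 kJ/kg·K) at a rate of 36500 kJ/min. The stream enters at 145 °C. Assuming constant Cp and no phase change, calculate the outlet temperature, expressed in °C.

T_out = 165 °C

Q = 36500 kJ/min = 608.33 kJ/s
ΔT = Q/(ṁ·Cp) = 608.33/(12.8×2.41) = 19.72 K
T_out = 145 + 19.72 = 164.72 °C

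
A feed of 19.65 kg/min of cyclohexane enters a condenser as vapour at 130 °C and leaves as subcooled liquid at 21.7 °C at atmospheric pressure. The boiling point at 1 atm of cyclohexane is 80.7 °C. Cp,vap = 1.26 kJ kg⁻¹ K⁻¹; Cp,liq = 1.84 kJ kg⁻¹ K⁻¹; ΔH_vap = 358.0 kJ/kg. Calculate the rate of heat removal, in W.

Q_c = 173000 W

vapour 130→80.7 °C: -62.118 kJ/kg
condensation at 80.7 °C: -358 kJ/kg
liquid 80.7→21.7 °C: -108.56 kJ/kg
Δh = -62.118 + -358 + -108.56 = -528.68 kJ/kg
Q = ṁ·Δh = 19.65 kg/min × -528.68 kJ/kg = -10389 kJ/min
|Q| = 173.14 kW = 173140 W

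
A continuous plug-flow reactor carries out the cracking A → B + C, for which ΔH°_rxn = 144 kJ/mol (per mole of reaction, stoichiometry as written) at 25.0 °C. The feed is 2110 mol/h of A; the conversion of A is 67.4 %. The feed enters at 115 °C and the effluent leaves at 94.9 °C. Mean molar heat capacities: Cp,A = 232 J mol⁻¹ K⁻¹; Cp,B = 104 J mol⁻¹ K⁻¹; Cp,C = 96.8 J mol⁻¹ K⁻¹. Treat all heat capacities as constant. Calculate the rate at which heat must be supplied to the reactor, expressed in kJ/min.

Q_in = 3200 kJ/min

Extent of reaction ξ = 0.674 × 2110 = 1422.1 mol/h
Reaction term: ξ·ΔH°_rxn = 1422.1 × 144 = 204790 kJ/h
Sensible, feed 115→25 °C: -44057 kJ/h
Outlet flows (mol/h): A 687.86, B 1422.1, C 1422.1
Sensible, products 25→94.9 °C: 31116 kJ/h
Q = ΔH = 191850 kJ/h = 53.291 kW
Heat supplied = 3197.5 kJ/min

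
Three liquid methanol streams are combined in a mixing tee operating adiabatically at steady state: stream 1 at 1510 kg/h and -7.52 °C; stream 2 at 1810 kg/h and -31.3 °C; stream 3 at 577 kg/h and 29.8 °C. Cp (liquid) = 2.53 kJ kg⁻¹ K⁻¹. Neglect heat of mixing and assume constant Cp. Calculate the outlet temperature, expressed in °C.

T_out = -13.0 °C

Adiabatic, steady state ⇒ Σ ṁᵢCp,ᵢ(T_out − Tᵢ) = 0
T_out = Σ ṁᵢCp,ᵢTᵢ / Σ ṁᵢCp,ᵢ
      = -128560 / 9859.4 = -13.039 °C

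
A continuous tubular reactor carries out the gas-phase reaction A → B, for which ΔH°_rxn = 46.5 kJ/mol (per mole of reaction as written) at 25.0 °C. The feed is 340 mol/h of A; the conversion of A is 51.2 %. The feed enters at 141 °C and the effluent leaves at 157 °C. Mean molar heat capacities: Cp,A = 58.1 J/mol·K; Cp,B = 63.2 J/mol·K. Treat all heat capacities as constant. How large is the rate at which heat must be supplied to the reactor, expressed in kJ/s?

Q_in = 2.37 kJ/s

Extent of reaction ξ = 0.512 × 340 = 174.08 mol/h
Reaction term: ξ·ΔH°_rxn = 174.08 × 46.5 = 8094.7 kJ/h
Sensible, feed 141→25 °C: -2291.5 kJ/h
Outlet flows (mol/h): A 165.92, B 174.08
Sensible, products 25→157 °C: 2724.7 kJ/h
Q = ΔH = 8528 kJ/h = 2.3689 kW
Heat supplied = 2.3689 kJ/s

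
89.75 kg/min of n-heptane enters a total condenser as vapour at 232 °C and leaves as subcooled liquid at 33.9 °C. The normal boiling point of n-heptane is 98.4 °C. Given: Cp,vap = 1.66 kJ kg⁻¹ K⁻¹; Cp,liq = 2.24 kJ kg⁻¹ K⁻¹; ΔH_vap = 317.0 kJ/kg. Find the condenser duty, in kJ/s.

vapour 232→98.4 °C: -221.78 kJ/kg
condensation at 98.4 °C: -317 kJ/kg
liquid 98.4→33.9 °C: -144.48 kJ/kg
Δh = -221.78 + -317 + -144.48 = -683.26 kJ/kg
Q = ṁ·Δh = 89.75 kg/min × -683.26 kJ/kg = -61322 kJ/min
|Q| = 1022 kW

Q_c = 1020 kJ/s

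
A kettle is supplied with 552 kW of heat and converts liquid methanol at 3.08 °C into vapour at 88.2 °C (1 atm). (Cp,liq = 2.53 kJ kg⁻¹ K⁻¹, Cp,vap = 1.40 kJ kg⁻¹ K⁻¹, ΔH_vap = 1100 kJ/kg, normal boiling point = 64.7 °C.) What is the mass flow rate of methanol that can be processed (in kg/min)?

Δh = 2.53×(64.7−3.08) + 1100 + 1.40×(88.2−64.7) = 1288.8 kJ/kg
Q = 552 kW = 552 kJ/s = 33120 kJ/min
ṁ = Q/Δh = 33120 / 1288.8 = 25.698 kg/min

ṁ = 25.7 kg/min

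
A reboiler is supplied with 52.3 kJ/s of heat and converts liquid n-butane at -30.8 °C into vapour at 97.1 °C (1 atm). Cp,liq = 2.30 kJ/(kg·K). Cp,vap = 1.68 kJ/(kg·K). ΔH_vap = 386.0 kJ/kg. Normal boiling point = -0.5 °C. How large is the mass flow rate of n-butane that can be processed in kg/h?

Δh = 2.30×(-0.5−-30.8) + 386.0 + 1.68×(97.1−-0.5) = 619.66 kJ/kg
Q = 52.3 kJ/s = 52.3 kJ/s = 188280 kJ/h
ṁ = Q/Δh = 188280 / 619.66 = 303.85 kg/h

ṁ = 304 kg/h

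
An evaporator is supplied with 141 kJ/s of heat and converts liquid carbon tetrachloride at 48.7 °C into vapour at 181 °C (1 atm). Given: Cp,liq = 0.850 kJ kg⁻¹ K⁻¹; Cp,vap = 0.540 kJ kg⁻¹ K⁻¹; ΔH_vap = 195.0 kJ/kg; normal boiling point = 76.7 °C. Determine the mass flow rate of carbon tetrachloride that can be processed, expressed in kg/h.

ṁ = 1840 kg/h

Δh = 0.850×(76.7−48.7) + 195.0 + 0.540×(181−76.7) = 275.12 kJ/kg
Q = 141 kJ/s = 141 kJ/s = 507600 kJ/h
ṁ = Q/Δh = 507600 / 275.12 = 1845 kg/h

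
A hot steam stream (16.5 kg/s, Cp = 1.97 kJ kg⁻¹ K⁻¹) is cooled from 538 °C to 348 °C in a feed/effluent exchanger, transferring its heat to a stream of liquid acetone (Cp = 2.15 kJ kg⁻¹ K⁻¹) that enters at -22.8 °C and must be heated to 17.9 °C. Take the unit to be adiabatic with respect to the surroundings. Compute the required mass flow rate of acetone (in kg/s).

Heat released by hot stream: Q = 16.5 × 1.97 × (538 − 348) = 6176 kJ/s
Energy balance on cold side (adiabatic exchanger): Q = ṁ_c·Cp_c·(T_c,out − T_c,in)
ṁ_c = 6176 / [2.15 × (17.9 − -22.8)] = 70.578 kg/s

ṁ_c = 70.6 kg/s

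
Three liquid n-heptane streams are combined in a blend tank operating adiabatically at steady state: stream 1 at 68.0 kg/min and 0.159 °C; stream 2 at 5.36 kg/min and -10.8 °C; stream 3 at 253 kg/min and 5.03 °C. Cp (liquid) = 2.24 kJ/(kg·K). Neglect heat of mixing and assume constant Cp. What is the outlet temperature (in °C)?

Adiabatic, steady state ⇒ Σ ṁᵢCp,ᵢ(T_out − Tᵢ) = 0
T_out = Σ ṁᵢCp,ᵢTᵢ / Σ ṁᵢCp,ᵢ
      = 2745.2 / 731.05 = 3.7551 °C

T_out = 3.76 °C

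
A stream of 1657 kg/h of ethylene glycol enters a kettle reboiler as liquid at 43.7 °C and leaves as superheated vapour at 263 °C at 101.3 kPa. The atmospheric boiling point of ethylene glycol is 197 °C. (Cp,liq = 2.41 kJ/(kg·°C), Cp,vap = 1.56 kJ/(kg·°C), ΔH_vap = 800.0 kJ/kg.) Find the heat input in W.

Q = 586000 W

liquid 43.7→197 °C: 369.45 kJ/kg
vaporisation at 197 °C: 800 kJ/kg
vapour 197→263 °C: 102.96 kJ/kg
Δh = 369.45 + 800 + 102.96 = 1272.4 kJ/kg
Q = ṁ·Δh = 1657 kg/h × 1272.4 kJ/kg = 2.1084e+06 kJ/h
|Q| = 585.66 kW = 585660 W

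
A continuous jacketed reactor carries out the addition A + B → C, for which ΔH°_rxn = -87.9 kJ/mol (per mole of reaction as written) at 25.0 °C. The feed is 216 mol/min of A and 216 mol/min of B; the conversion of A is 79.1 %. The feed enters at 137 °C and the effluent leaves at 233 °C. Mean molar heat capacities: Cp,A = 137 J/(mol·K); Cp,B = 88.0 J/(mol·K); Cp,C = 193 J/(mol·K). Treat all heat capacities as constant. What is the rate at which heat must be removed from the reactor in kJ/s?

Q_out = 191 kJ/s

Extent of reaction ξ = 0.791 × 216 = 170.86 mol/min
Reaction term: ξ·ΔH°_rxn = 170.86 × -87.9 = -15018 kJ/min
Sensible, feed 137→25 °C: -5443.2 kJ/min
Outlet flows (mol/min): A 45.144, B 45.144, C 170.86
Sensible, products 25→233 °C: 8971.6 kJ/min
Q = ΔH = -11490 kJ/min = -191.5 kW
Heat removed = 191.5 kJ/s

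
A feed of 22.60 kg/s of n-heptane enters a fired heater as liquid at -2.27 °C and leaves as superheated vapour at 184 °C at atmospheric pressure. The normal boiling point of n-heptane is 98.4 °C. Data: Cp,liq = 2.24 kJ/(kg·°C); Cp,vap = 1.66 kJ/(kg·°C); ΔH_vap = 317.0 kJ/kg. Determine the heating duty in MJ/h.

liquid -2.27→98.4 °C: 225.5 kJ/kg
vaporisation at 98.4 °C: 317 kJ/kg
vapour 98.4→184 °C: 142.1 kJ/kg
Δh = 225.5 + 317 + 142.1 = 684.6 kJ/kg
Q = ṁ·Δh = 22.60 kg/s × 684.6 kJ/kg = 15472 kJ/s
|Q| = 15472 kW = 55699 MJ/h

Q = 55700 MJ/h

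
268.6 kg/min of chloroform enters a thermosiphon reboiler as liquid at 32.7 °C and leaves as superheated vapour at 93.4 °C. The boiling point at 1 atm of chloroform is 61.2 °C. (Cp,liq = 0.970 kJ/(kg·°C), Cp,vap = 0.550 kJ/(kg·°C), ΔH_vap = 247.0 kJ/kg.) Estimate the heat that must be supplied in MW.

Q = 1.31 MW

liquid 32.7→61.2 °C: 27.645 kJ/kg
vaporisation at 61.2 °C: 247 kJ/kg
vapour 61.2→93.4 °C: 17.71 kJ/kg
Δh = 27.645 + 247 + 17.71 = 292.36 kJ/kg
Q = ṁ·Δh = 268.6 kg/min × 292.36 kJ/kg = 78527 kJ/min
|Q| = 1308.8 kW = 1.3088 MW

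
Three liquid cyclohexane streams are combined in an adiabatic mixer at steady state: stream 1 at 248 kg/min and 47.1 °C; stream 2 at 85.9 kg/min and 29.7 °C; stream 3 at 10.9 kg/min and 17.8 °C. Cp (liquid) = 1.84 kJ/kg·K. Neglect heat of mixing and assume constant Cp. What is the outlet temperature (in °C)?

T_out = 41.8 °C

No heat crosses the boundary, so H_out = H_in.
T_out = Σ ṁᵢCp,ᵢTᵢ / Σ ṁᵢCp,ᵢ
      = 26544 / 634.43 = 41.839 °C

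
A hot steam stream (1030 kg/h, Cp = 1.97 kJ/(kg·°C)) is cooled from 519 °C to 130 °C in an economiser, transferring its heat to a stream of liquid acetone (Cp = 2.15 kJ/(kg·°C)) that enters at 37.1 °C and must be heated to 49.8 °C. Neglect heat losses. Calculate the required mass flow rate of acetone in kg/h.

ṁ_c = 28900 kg/h

Heat released by hot stream: Q = 1030 × 1.97 × (519 − 130) = 789320 kJ/h
Energy balance on cold side (adiabatic exchanger): Q = ṁ_c·Cp_c·(T_c,out − T_c,in)
ṁ_c = 789320 / [2.15 × (49.8 − 37.1)] = 28908 kg/h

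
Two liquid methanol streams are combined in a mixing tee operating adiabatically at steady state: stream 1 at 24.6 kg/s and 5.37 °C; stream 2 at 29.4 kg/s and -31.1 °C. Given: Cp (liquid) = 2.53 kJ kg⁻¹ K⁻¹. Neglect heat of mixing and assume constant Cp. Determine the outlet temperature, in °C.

Energy balance with Q = 0: Σ ṁᵢCp,ᵢ(T_out − Tᵢ) = 0
T_out = Σ ṁᵢCp,ᵢTᵢ / Σ ṁᵢCp,ᵢ
      = -1979.1 / 136.62 = -14.486 °C

T_out = -14.5 °C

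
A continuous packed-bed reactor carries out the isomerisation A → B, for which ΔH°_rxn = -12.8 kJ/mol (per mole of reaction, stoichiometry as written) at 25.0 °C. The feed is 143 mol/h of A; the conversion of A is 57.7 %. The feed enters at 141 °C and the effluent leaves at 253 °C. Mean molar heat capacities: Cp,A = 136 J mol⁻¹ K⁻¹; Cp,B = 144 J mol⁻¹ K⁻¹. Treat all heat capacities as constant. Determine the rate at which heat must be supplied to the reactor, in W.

Q_in = 353 W

Extent of reaction ξ = 0.577 × 143 = 82.511 mol/h
Reaction term: ξ·ΔH°_rxn = 82.511 × -12.8 = -1056.1 kJ/h
Sensible, feed 141→25 °C: -2256 kJ/h
Outlet flows (mol/h): A 60.489, B 82.511
Sensible, products 25→253 °C: 4584.6 kJ/h
Q = ΔH = 1272.5 kJ/h = 0.35348 kW
Heat supplied = 353.48 W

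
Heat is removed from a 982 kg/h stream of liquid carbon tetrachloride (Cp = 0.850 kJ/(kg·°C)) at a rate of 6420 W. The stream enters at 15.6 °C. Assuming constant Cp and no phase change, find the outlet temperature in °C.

Q = 6420 W = 23112 kJ/h
ΔT = Q/(ṁ·Cp) = 23112/(982×0.850) = 27.689 K
T_out = 15.6 − 27.689 = -12.089 °C

T_out = -12.1 °C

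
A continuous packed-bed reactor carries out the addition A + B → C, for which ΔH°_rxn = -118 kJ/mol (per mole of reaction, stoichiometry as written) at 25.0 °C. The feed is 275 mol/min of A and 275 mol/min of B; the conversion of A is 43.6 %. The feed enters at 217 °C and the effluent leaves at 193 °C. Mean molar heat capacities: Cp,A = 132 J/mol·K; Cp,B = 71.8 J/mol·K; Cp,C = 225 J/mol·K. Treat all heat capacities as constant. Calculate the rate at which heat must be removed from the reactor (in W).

Extent of reaction ξ = 0.436 × 275 = 119.9 mol/min
Reaction term: ξ·ΔH°_rxn = 119.9 × -118 = -14148 kJ/min
Sensible, feed 217→25 °C: -10761 kJ/min
Outlet flows (mol/min): A 155.1, B 155.1, C 119.9
Sensible, products 25→193 °C: 9842.6 kJ/min
Q = ΔH = -15066 kJ/min = -251.1 kW
Heat removed = 251100 W

Q_out = 251000 W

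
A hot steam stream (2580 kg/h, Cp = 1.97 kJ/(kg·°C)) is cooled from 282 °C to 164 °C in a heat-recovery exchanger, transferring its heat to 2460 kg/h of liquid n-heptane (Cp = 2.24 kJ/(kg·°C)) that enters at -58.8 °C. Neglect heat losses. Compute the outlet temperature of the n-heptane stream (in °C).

Heat released by hot stream: Q = 2580 × 1.97 × (282 − 164) = 599750 kJ/h
Energy balance on cold side (adiabatic exchanger): Q = ṁ_c·Cp_c·(T_c,out − T_c,in)
T_c,out = -58.8 + 599750/(2460 × 2.24) = 50.039 °C

T_c,out = 50.0 °C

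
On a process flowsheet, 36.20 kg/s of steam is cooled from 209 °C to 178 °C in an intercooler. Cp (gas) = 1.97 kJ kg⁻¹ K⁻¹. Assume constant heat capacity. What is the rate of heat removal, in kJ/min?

Q = ṁ·Cp·ΔT = 36.20 × 1.97 × (178 − 209) = -2210.7 kJ/s
Cooling duty = 132640 kJ/min

Q_c = 133000 kJ/min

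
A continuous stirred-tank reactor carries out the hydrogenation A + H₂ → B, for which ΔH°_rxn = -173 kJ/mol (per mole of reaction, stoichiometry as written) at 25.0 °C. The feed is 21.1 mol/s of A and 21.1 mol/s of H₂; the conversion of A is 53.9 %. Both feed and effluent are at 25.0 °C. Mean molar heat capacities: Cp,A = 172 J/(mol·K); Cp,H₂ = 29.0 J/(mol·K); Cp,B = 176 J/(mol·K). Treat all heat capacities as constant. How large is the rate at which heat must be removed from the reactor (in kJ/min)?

Q_out = 118000 kJ/min

Extent of reaction ξ = 0.539 × 21.1 = 11.373 mol/s
Reaction term: ξ·ΔH°_rxn = 11.373 × -173 = -1967.5 kJ/s
Q = ΔH = -1967.5 kJ/s = -1967.5 kW
Heat removed = 118050 kJ/min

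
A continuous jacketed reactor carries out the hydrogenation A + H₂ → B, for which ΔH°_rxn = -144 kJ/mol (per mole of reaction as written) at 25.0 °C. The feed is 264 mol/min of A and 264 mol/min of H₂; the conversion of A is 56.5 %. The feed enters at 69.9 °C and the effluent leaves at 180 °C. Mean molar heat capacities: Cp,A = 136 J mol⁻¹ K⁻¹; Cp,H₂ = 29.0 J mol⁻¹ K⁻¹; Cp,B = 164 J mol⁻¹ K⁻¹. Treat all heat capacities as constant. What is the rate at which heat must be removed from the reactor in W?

Extent of reaction ξ = 0.565 × 264 = 149.16 mol/min
Reaction term: ξ·ΔH°_rxn = 149.16 × -144 = -21479 kJ/min
Sensible, feed 69.9→25 °C: -1955.8 kJ/min
Outlet flows (mol/min): A 114.84, H₂ 114.84, B 149.16
Sensible, products 25→180 °C: 6728.7 kJ/min
Q = ΔH = -16706 kJ/min = -278.44 kW
Heat removed = 278440 W

Q_out = 278000 W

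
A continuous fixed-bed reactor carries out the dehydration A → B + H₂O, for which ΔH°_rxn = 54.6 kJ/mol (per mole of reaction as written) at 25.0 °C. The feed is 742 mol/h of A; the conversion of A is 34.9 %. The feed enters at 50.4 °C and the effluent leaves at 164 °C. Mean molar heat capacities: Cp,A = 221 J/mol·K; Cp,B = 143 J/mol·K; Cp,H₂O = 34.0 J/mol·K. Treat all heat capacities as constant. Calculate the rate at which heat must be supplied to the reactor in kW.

Q_in = 8.66 kW

Extent of reaction ξ = 0.349 × 742 = 258.96 mol/h
Reaction term: ξ·ΔH°_rxn = 258.96 × 54.6 = 14139 kJ/h
Sensible, feed 50.4→25 °C: -4165.1 kJ/h
Outlet flows (mol/h): A 483.04, B 258.96, H₂O 258.96
Sensible, products 25→164 °C: 21210 kJ/h
Q = ΔH = 31184 kJ/h = 8.6621 kW
Heat supplied = 8.6621 kW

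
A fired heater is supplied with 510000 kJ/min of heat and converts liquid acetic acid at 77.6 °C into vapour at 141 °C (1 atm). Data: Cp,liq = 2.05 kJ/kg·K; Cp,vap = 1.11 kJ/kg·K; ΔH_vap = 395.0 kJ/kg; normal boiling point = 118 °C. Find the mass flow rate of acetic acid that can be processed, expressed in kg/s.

ṁ = 16.9 kg/s

Δh = 2.05×(118−77.6) + 395.0 + 1.11×(141−118) = 503.35 kJ/kg
Q = 510000 kJ/min = 8500 kJ/s = 8500 kJ/s
ṁ = Q/Δh = 8500 / 503.35 = 16.887 kg/s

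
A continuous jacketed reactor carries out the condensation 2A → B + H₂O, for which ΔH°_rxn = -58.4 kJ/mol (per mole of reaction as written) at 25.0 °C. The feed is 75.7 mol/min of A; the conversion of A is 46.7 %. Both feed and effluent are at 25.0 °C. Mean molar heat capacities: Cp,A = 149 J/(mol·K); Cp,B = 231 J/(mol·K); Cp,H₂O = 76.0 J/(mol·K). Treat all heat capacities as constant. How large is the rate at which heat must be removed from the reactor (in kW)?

Extent of reaction ξ = 0.467 × 75.7 / 2 = 17.676 mol/min
Reaction term: ξ·ΔH°_rxn = 17.676 × -58.4 = -1032.3 kJ/min
Q = ΔH = -1032.3 kJ/min = -17.205 kW
Heat removed = 17.205 kW

Q_out = 17.2 kW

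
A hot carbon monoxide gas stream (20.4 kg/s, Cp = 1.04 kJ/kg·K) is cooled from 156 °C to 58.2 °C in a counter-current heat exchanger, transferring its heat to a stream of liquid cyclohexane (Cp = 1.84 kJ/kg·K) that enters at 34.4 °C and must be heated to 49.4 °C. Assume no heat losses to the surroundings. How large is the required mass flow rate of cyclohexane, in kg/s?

Heat released by hot stream: Q = 20.4 × 1.04 × (156 − 58.2) = 2074.9 kJ/s
Energy balance on cold side (adiabatic exchanger): Q = ṁ_c·Cp_c·(T_c,out − T_c,in)
ṁ_c = 2074.9 / [1.84 × (49.4 − 34.4)] = 75.178 kg/s

ṁ_c = 75.2 kg/s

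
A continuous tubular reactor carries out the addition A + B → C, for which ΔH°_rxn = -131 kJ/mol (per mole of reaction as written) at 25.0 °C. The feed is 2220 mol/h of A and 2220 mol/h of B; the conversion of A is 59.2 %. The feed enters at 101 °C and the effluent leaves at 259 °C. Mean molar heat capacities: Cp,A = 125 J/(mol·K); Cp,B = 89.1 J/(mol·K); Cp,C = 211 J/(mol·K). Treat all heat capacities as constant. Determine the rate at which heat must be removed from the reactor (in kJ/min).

Q_out = 1630 kJ/min

Extent of reaction ξ = 0.592 × 2220 = 1314.2 mol/h
Reaction term: ξ·ΔH°_rxn = 1314.2 × -131 = -172170 kJ/h
Sensible, feed 101→25 °C: -36123 kJ/h
Outlet flows (mol/h): A 905.76, B 905.76, C 1314.2
Sensible, products 25→259 °C: 110270 kJ/h
Q = ΔH = -98021 kJ/h = -27.228 kW
Heat removed = 1633.7 kJ/min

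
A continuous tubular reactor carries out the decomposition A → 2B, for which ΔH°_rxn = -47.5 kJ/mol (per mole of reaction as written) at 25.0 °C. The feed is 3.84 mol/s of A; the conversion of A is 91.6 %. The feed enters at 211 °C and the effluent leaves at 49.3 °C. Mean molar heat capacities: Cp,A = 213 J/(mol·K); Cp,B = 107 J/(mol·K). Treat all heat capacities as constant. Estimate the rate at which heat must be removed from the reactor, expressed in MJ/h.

Q_out = 1080 MJ/h

Extent of reaction ξ = 0.916 × 3.84 = 3.5174 mol/s
Reaction term: ξ·ΔH°_rxn = 3.5174 × -47.5 = -167.08 kJ/s
Sensible, feed 211→25 °C: -152.13 kJ/s
Outlet flows (mol/s): A 0.32256, B 7.0349
Sensible, products 25→49.3 °C: 19.961 kJ/s
Q = ΔH = -299.25 kJ/s = -299.25 kW
Heat removed = 1077.3 MJ/h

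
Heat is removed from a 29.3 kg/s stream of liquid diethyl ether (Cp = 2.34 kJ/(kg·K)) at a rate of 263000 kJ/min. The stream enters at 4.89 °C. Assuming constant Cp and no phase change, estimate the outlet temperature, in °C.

T_out = -59.0 °C

Q = 263000 kJ/min = 4383.3 kJ/s
ΔT = Q/(ṁ·Cp) = 4383.3/(29.3×2.34) = 63.932 K
T_out = 4.89 − 63.932 = -59.042 °C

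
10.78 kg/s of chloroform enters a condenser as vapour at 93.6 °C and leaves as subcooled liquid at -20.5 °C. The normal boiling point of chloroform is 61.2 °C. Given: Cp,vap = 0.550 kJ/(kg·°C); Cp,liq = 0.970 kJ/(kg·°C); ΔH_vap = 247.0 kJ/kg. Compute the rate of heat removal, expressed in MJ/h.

Q_c = 13400 MJ/h

vapour 93.6→61.2 °C: -17.82 kJ/kg
condensation at 61.2 °C: -247 kJ/kg
liquid 61.2→-20.5 °C: -79.249 kJ/kg
Δh = -17.82 + -247 + -79.249 = -344.07 kJ/kg
Q = ṁ·Δh = 10.78 kg/s × -344.07 kJ/kg = -3709.1 kJ/s
|Q| = 3709.1 kW = 13353 MJ/h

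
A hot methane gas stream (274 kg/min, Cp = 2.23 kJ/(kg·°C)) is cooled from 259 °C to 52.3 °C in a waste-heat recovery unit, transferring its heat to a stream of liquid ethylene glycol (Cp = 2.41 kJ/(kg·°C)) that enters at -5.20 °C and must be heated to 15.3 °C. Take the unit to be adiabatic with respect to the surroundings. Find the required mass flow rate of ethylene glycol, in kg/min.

Heat released by hot stream: Q = 274 × 2.23 × (259 − 52.3) = 126300 kJ/min
Energy balance on cold side (adiabatic exchanger): Q = ṁ_c·Cp_c·(T_c,out − T_c,in)
ṁ_c = 126300 / [2.41 × (15.3 − -5.20)] = 2556.4 kg/min

ṁ_c = 2560 kg/min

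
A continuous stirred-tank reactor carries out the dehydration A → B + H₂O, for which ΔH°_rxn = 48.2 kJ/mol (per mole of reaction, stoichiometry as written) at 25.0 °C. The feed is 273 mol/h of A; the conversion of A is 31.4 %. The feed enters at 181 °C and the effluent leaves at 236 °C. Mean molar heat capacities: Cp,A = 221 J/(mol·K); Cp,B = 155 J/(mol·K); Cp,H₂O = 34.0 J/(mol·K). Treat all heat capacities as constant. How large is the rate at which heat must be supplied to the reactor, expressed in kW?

Extent of reaction ξ = 0.314 × 273 = 85.722 mol/h
Reaction term: ξ·ΔH°_rxn = 85.722 × 48.2 = 4131.8 kJ/h
Sensible, feed 181→25 °C: -9411.9 kJ/h
Outlet flows (mol/h): A 187.28, B 85.722, H₂O 85.722
Sensible, products 25→236 °C: 12151 kJ/h
Q = ΔH = 6871.3 kJ/h = 1.9087 kW
Heat supplied = 1.9087 kW

Q_in = 1.91 kW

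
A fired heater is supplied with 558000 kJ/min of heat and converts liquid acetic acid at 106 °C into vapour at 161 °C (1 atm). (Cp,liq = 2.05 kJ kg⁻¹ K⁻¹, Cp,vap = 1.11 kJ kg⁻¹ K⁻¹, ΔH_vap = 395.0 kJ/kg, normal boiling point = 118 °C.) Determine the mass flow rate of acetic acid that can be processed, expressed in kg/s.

Δh = 2.05×(118−106) + 395.0 + 1.11×(161−118) = 467.33 kJ/kg
Q = 558000 kJ/min = 9300 kJ/s = 9300 kJ/s
ṁ = Q/Δh = 9300 / 467.33 = 19.9 kg/s

ṁ = 19.9 kg/s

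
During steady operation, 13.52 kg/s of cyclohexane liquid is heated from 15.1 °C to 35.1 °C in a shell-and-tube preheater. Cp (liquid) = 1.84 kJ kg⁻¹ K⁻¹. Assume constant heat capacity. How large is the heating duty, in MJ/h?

Q = 1790 MJ/h

Q = ṁ·Cp·ΔT = 13.52 × 1.84 × (35.1 − 15.1) = 497.54 kJ/s
Heating duty = 1791.1 MJ/h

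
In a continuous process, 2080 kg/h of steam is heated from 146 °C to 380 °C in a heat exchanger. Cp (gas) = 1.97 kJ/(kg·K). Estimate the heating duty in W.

Q = ṁ·Cp·ΔT = 2080 × 1.97 × (380 − 146) = 958840 kJ/h
Converting: 958840 / 3600 s = 266.34 kW
Heating duty = 266340 W

Q = 266000 W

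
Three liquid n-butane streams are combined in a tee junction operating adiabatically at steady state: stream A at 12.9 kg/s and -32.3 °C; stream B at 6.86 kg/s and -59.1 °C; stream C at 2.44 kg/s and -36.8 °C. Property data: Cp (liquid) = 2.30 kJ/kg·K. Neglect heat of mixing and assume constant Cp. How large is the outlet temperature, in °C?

T_out = -41.1 °C

Energy balance with Q = 0: Σ ṁᵢCp,ᵢ(T_out − Tᵢ) = 0
T_out = Σ ṁᵢCp,ᵢTᵢ / Σ ṁᵢCp,ᵢ
      = -2097.3 / 51.06 = -41.076 °C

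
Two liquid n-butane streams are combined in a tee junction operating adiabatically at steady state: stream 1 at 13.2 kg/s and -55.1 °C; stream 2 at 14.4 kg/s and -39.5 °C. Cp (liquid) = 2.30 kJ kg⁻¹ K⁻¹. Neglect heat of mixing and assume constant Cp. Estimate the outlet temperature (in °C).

T_out = -47.0 °C

Energy balance with Q = 0: Σ ṁᵢCp,ᵢ(T_out − Tᵢ) = 0
Σ ṁᵢCp,ᵢTᵢ = 13.2×2.30×-55.1 + 14.4×2.30×-39.5 = -2981.1
Σ ṁᵢCp,ᵢ = 13.2×2.30 + 14.4×2.30 = 63.48
T_out = -2981.1 / 63.48 = -46.961 °C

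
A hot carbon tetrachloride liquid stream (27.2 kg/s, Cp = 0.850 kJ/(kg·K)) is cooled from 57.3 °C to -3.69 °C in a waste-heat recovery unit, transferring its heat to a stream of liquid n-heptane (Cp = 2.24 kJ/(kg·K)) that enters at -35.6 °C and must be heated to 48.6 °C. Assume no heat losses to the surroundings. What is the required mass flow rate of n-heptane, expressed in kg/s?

ṁ_c = 7.48 kg/s

Heat released by hot stream: Q = 27.2 × 0.850 × (57.3 − -3.69) = 1410.1 kJ/s
Energy balance on cold side (adiabatic exchanger): Q = ṁ_c·Cp_c·(T_c,out − T_c,in)
ṁ_c = 1410.1 / [2.24 × (48.6 − -35.6)] = 7.4763 kg/s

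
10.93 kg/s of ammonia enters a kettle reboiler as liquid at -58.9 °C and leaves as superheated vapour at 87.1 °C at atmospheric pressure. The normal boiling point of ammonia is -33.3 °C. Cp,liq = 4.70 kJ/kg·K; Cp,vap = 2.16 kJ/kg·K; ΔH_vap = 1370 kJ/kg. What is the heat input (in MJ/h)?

Q = 68900 MJ/h

liquid -58.9→-33.3 °C: 120.32 kJ/kg
vaporisation at -33.3 °C: 1370 kJ/kg
vapour -33.3→87.1 °C: 260.06 kJ/kg
Δh = 120.32 + 1370 + 260.06 = 1750.4 kJ/kg
Q = ṁ·Δh = 10.93 kg/s × 1750.4 kJ/kg = 19132 kJ/s
|Q| = 19132 kW = 68874 MJ/h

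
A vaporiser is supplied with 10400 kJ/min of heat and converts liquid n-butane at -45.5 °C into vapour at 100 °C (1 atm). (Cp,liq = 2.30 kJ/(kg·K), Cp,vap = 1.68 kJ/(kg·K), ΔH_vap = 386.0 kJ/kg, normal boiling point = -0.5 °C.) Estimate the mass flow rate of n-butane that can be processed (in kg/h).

ṁ = 948 kg/h

Δh = 2.30×(-0.5−-45.5) + 386.0 + 1.68×(100−-0.5) = 658.34 kJ/kg
Q = 10400 kJ/min = 173.33 kJ/s = 624000 kJ/h
ṁ = Q/Δh = 624000 / 658.34 = 947.84 kg/h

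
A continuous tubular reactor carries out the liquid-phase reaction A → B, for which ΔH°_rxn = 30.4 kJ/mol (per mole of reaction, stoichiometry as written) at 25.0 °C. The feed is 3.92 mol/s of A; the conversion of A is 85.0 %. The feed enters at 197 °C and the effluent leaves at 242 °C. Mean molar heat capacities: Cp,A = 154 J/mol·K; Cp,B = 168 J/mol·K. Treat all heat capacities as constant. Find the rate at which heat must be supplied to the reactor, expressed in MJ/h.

Q_in = 499 MJ/h

Extent of reaction ξ = 0.850 × 3.92 = 3.332 mol/s
Reaction term: ξ·ΔH°_rxn = 3.332 × 30.4 = 101.29 kJ/s
Sensible, feed 197→25 °C: -103.83 kJ/s
Outlet flows (mol/s): A 0.588, B 3.332
Sensible, products 25→242 °C: 141.12 kJ/s
Q = ΔH = 138.58 kJ/s = 138.58 kW
Heat supplied = 498.89 MJ/h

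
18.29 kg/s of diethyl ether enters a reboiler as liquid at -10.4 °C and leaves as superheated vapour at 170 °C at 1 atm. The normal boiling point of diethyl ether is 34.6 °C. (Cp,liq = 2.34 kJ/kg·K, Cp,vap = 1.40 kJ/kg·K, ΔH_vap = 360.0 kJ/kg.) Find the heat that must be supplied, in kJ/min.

Q = 719000 kJ/min

liquid -10.4→34.6 °C: 105.3 kJ/kg
vaporisation at 34.6 °C: 360 kJ/kg
vapour 34.6→170 °C: 189.56 kJ/kg
Δh = 105.3 + 360 + 189.56 = 654.86 kJ/kg
Q = ṁ·Δh = 18.29 kg/s × 654.86 kJ/kg = 11977 kJ/s
|Q| = 11977 kW = 718640 kJ/min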